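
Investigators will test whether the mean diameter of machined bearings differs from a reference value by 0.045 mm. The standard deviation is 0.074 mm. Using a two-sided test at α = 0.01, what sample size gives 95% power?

For a one-sample z-test, n = ((z_{α/2} + z_β)·σ/δ)².
z_{α/2} = 2.576 (two-sided α = 0.01); z_β = 1.645 (power 95% → β = 0.05).
n = (4.221 × 0.074 / 0.045)² = 48.18
Round up: n = 49.

49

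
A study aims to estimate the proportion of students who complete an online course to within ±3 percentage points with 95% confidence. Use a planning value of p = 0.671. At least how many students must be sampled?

For a proportion with margin E = 0.03 at 95% confidence, z = 1.960.
n = p̂(1−p̂)(z/E)² = 0.671 × 0.329 × (1.960/0.03)² = 942.30
Round up: n = 943.

943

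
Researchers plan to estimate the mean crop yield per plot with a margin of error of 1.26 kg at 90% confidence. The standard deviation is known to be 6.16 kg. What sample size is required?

For a mean, the margin of error is E = z·σ/√n, so n = (zσ/E)².
At 90% confidence, z = 1.645.
n = (1.645 × 6.16 / 1.26)² = 64.68
Round up: n = 65.

n = 65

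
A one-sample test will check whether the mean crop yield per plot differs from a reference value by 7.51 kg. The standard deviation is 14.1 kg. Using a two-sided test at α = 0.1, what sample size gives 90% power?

31

For a one-sample z-test, n = ((z_{α/2} + z_β)·σ/δ)².
z_{α/2} = 1.645 (two-sided α = 0.1); z_β = 1.282 (power 90% → β = 0.1).
n = (2.927 × 14.1 / 7.51)² = 30.20
Round up: n = 31.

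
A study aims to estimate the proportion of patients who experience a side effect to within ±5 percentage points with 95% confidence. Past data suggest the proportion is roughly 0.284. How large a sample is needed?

For a proportion with margin E = 0.05 at 95% confidence, z = 1.960.
n = p̂(1−p̂)(z/E)² = 0.284 × 0.716 × (1.960/0.05)² = 312.47
Round up: n = 313.

n = 313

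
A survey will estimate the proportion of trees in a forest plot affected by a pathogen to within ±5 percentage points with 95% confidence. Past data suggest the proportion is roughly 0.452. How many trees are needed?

381

For a proportion with margin E = 0.05 at 95% confidence, z = 1.960.
n = p̂(1−p̂)(z/E)² = 0.452 × 0.548 × (1.960/0.05)² = 380.62
Round up: n = 381.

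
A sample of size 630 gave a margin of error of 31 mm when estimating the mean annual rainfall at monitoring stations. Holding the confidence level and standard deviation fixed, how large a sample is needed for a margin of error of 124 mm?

40

Margin of error scales as 1/√n, so n₂ = n₁·(E₁/E₂)².
n₂ = 630 × (31/124)² = 630 × 0.0625 = 39.38
Round up: n₂ = 40.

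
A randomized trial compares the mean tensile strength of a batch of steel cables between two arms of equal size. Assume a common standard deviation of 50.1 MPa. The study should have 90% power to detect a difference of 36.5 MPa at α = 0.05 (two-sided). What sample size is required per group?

40 per group

For two equal groups, n per group = 2·((z_{α/2} + z_β)·σ/δ)².
z_{α/2} = 1.960; z_β = 1.282 (power 90%).
n = 2 × (3.242 × 50.1 / 36.5)² = 2 × 19.80 = 39.60
Round up: n = 40 per group.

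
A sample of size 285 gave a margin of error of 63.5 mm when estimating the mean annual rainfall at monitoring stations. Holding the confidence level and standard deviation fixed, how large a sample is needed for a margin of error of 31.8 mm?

n = 1137

Margin of error scales as 1/√n, so n₂ = n₁·(E₁/E₂)².
n₂ = 285 × (63.5/31.8)² = 285 × 3.987 = 1136.30
Round up: n₂ = 1137.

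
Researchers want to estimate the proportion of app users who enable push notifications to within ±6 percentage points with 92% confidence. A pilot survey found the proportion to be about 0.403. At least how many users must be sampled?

For a proportion with margin E = 0.06 at 92% confidence, z = 1.751.
n = p̂(1−p̂)(z/E)² = 0.403 × 0.597 × (1.751/0.06)² = 204.90
Round up: n = 205.

205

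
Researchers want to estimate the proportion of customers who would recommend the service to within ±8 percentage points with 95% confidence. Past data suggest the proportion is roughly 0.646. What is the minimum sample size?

138

For a proportion with margin E = 0.08 at 95% confidence, z = 1.960.
n = p̂(1−p̂)(z/E)² = 0.646 × 0.354 × (1.960/0.08)² = 137.27
Round up: n = 138.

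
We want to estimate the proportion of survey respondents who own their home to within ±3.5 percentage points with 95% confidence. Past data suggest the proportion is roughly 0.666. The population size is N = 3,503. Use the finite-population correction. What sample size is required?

n = 582

For a proportion with margin E = 0.035 at 95% confidence, z = 1.960.
n = p̂(1−p̂)(z/E)² = 0.666 × 0.334 × (1.960/0.035)² = 697.58 — call this n₀.
Finite-population correction with N = 3,503: n = n₀ / (1 + (n₀−1)/N) = 697.58 / 1.199 = 581.80
Round up: n = 582.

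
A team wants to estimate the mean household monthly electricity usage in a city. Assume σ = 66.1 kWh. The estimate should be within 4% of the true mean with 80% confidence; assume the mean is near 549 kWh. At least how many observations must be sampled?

n = 15

For a mean, the margin of error is E = z·σ/√n, so n = (zσ/E)².
At 80% confidence, z = 1.282.
E = 4% of 549 = 21.96 kWh.
n = (1.282 × 66.1 / 21.96)² = 14.89
Round up: n = 15.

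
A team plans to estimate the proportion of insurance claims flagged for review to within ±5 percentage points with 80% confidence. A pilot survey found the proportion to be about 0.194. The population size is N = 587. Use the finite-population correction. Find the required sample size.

n = 88

For a proportion with margin E = 0.05 at 80% confidence, z = 1.282.
n = p̂(1−p̂)(z/E)² = 0.194 × 0.806 × (1.282/0.05)² = 102.80 — call this n₀.
Finite-population correction with N = 587: n = n₀ / (1 + (n₀−1)/N) = 102.80 / 1.173 = 87.64
Round up: n = 88.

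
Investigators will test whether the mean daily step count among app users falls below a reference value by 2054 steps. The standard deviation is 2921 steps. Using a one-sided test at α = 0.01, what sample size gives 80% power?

For a one-sample z-test, n = ((z_α + z_β)·σ/δ)².
z_α = 2.326 (one-sided α = 0.01); z_β = 0.842 (power 80% → β = 0.2).
n = (3.168 × 2921 / 2054)² = 20.30
Round up: n = 21.

21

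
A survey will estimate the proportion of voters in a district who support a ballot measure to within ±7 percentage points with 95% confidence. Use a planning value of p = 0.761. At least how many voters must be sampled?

143

For a proportion with margin E = 0.07 at 95% confidence, z = 1.960.
n = p̂(1−p̂)(z/E)² = 0.761 × 0.239 × (1.960/0.07)² = 142.59
Round up: n = 143.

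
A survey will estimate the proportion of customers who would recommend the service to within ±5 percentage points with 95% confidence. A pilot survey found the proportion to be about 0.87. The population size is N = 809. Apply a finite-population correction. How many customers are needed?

144

For a proportion with margin E = 0.05 at 95% confidence, z = 1.960.
n = p̂(1−p̂)(z/E)² = 0.87 × 0.13 × (1.960/0.05)² = 173.79 — call this n₀.
Finite-population correction with N = 809: n = n₀ / (1 + (n₀−1)/N) = 173.79 / 1.214 = 143.15
Round up: n = 144.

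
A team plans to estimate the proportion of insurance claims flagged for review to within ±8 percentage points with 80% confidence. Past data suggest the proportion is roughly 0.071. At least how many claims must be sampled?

17

For a proportion with margin E = 0.08 at 80% confidence, z = 1.282.
n = p̂(1−p̂)(z/E)² = 0.071 × 0.929 × (1.282/0.08)² = 16.94
Round up: n = 17.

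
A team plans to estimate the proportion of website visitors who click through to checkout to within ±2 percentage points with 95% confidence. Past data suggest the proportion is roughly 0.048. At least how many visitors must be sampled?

For a proportion with margin E = 0.02 at 95% confidence, z = 1.960.
n = p̂(1−p̂)(z/E)² = 0.048 × 0.952 × (1.960/0.02)² = 438.86
Round up: n = 439.

439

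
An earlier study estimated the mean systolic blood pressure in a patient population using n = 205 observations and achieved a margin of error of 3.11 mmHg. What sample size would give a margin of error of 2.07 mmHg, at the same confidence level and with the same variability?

n = 463

Margin of error scales as 1/√n, so n₂ = n₁·(E₁/E₂)².
n₂ = 205 × (3.11/2.07)² = 205 × 2.257 = 462.69
Round up: n₂ = 463.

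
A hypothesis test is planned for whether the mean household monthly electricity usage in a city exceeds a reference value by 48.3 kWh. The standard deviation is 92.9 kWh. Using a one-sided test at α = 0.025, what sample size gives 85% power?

For a one-sample z-test, n = ((z_α + z_β)·σ/δ)².
z_α = 1.960 (one-sided α = 0.025); z_β = 1.036 (power 85% → β = 0.15).
n = (2.996 × 92.9 / 48.3)² = 33.21
Round up: n = 34.

n = 34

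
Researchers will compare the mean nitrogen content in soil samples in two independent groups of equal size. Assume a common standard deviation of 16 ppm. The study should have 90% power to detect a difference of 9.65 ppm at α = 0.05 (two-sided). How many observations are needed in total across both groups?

For two equal groups, n per group = 2·((z_{α/2} + z_β)·σ/δ)².
z_{α/2} = 1.960; z_β = 1.282 (power 90%).
n = 2 × (3.242 × 16 / 9.65)² = 2 × 28.89 = 57.78
Round up: n = 58 per group.
Total across both groups: 2 × 58 = 116.

116 total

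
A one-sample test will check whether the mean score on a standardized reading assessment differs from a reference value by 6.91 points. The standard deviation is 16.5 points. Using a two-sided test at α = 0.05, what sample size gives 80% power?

For a one-sample z-test, n = ((z_{α/2} + z_β)·σ/δ)².
z_{α/2} = 1.960 (two-sided α = 0.05); z_β = 0.842 (power 80% → β = 0.2).
n = (2.802 × 16.5 / 6.91)² = 44.77
Round up: n = 45.

n = 45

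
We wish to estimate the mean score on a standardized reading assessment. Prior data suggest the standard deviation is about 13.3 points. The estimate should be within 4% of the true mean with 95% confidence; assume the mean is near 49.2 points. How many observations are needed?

For a mean, the margin of error is E = z·σ/√n, so n = (zσ/E)².
At 95% confidence, z = 1.960.
E = 4% of 49.2 = 1.968 points.
n = (1.960 × 13.3 / 1.968)² = 175.45
Round up: n = 176.

176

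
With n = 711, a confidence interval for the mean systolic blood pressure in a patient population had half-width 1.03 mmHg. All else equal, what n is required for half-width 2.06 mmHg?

Margin of error scales as 1/√n, so n₂ = n₁·(E₁/E₂)².
n₂ = 711 × (1.03/2.06)² = 711 × 0.25 = 177.75
Round up: n₂ = 178.

178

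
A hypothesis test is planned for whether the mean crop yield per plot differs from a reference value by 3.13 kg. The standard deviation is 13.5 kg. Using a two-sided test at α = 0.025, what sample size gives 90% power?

n = 231

For a one-sample z-test, n = ((z_{α/2} + z_β)·σ/δ)².
z_{α/2} = 2.241 (two-sided α = 0.025); z_β = 1.282 (power 90% → β = 0.1).
n = (3.523 × 13.5 / 3.13)² = 230.89
Round up: n = 231.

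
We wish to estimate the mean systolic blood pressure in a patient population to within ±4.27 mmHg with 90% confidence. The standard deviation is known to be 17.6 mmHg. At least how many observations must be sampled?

For a mean, the margin of error is E = z·σ/√n, so n = (zσ/E)².
At 90% confidence, z = 1.645.
n = (1.645 × 17.6 / 4.27)² = 45.97
Round up: n = 46.

46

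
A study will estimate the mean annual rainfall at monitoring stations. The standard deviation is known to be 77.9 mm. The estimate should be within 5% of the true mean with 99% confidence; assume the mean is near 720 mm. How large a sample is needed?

32

For a mean, the margin of error is E = z·σ/√n, so n = (zσ/E)².
At 99% confidence, z = 2.576.
E = 5% of 720 = 36 mm.
n = (2.576 × 77.9 / 36)² = 31.07
Round up: n = 32.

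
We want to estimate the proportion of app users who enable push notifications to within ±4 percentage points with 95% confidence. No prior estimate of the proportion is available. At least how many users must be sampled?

For a proportion with margin E = 0.04 at 95% confidence, z = 1.960.
With no prior estimate, use p = 0.5, which maximizes p(1−p) at 0.25.
n = 0.25 × (z/E)² = 0.25 × (1.960/0.04)² = 600.25
Round up: n = 601.

601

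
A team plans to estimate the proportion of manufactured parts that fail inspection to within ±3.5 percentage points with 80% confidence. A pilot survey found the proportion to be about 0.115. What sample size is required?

For a proportion with margin E = 0.035 at 80% confidence, z = 1.282.
n = p̂(1−p̂)(z/E)² = 0.115 × 0.885 × (1.282/0.035)² = 136.55
Round up: n = 137.

137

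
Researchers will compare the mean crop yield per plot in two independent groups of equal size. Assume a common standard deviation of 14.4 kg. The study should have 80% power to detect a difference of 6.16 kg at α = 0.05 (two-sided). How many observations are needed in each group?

86 per group

For two equal groups, n per group = 2·((z_{α/2} + z_β)·σ/δ)².
z_{α/2} = 1.960; z_β = 0.842 (power 80%).
n = 2 × (2.802 × 14.4 / 6.16)² = 2 × 42.90 = 85.80
Round up: n = 86 per group.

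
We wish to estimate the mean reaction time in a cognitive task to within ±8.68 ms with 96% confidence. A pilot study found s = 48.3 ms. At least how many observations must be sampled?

131

For a mean, the margin of error is E = z·σ/√n, so n = (zσ/E)².
At 96% confidence, z = 2.054.
n = (2.054 × 48.3 / 8.68)² = 130.63
Round up: n = 131.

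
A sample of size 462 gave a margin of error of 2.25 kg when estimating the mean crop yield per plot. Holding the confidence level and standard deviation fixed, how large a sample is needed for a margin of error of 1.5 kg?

1040

Margin of error scales as 1/√n, so n₂ = n₁·(E₁/E₂)².
n₂ = 462 × (2.25/1.5)² = 462 × 2.25 = 1039.50
Round up: n₂ = 1040.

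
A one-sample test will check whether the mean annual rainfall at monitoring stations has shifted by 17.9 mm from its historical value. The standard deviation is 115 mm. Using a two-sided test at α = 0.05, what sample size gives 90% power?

434

For a one-sample z-test, n = ((z_{α/2} + z_β)·σ/δ)².
z_{α/2} = 1.960 (two-sided α = 0.05); z_β = 1.282 (power 90% → β = 0.1).
n = (3.242 × 115 / 17.9)² = 433.83
Round up: n = 434.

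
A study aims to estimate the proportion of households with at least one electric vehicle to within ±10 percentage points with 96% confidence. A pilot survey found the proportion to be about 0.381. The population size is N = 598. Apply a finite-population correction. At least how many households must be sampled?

For a proportion with margin E = 0.1 at 96% confidence, z = 2.054.
n = p̂(1−p̂)(z/E)² = 0.381 × 0.619 × (2.054/0.1)² = 99.50 — call this n₀.
Finite-population correction with N = 598: n = n₀ / (1 + (n₀−1)/N) = 99.50 / 1.165 = 85.41
Round up: n = 86.

86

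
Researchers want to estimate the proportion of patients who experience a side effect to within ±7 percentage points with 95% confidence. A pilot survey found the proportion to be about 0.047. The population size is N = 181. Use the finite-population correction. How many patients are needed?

30

For a proportion with margin E = 0.07 at 95% confidence, z = 1.960.
n = p̂(1−p̂)(z/E)² = 0.047 × 0.953 × (1.960/0.07)² = 35.12 — call this n₀.
Finite-population correction with N = 181: n = n₀ / (1 + (n₀−1)/N) = 35.12 / 1.189 = 29.54
Round up: n = 30.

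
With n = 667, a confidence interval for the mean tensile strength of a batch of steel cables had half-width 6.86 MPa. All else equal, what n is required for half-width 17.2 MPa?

Margin of error scales as 1/√n, so n₂ = n₁·(E₁/E₂)².
n₂ = 667 × (6.86/17.2)² = 667 × 0.1591 = 106.12
Round up: n₂ = 107.

n = 107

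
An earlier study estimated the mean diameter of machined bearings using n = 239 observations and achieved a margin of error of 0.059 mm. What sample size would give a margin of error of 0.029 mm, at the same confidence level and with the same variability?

Margin of error scales as 1/√n, so n₂ = n₁·(E₁/E₂)².
n₂ = 239 × (0.059/0.029)² = 239 × 4.139 = 989.22
Round up: n₂ = 990.

n = 990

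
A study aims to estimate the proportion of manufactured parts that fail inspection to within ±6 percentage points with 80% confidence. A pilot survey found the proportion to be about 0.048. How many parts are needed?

For a proportion with margin E = 0.06 at 80% confidence, z = 1.282.
n = p̂(1−p̂)(z/E)² = 0.048 × 0.952 × (1.282/0.06)² = 20.86
Round up: n = 21.

21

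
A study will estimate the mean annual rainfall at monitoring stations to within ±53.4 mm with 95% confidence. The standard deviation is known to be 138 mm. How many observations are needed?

26

For a mean, the margin of error is E = z·σ/√n, so n = (zσ/E)².
At 95% confidence, z = 1.960.
n = (1.960 × 138 / 53.4)² = 25.66
Round up: n = 26.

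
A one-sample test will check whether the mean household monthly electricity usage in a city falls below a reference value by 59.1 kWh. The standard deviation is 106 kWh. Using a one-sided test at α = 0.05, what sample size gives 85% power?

For a one-sample z-test, n = ((z_α + z_β)·σ/δ)².
z_α = 1.645 (one-sided α = 0.05); z_β = 1.036 (power 85% → β = 0.15).
n = (2.681 × 106 / 59.1)² = 23.12
Round up: n = 24.

24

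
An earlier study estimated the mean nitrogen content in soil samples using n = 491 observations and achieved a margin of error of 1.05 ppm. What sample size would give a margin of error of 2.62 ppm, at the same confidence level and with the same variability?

Margin of error scales as 1/√n, so n₂ = n₁·(E₁/E₂)².
n₂ = 491 × (1.05/2.62)² = 491 × 0.1606 = 78.85
Round up: n₂ = 79.

79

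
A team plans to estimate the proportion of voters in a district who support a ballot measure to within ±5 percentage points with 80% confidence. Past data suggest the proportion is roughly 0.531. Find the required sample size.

For a proportion with margin E = 0.05 at 80% confidence, z = 1.282.
n = p̂(1−p̂)(z/E)² = 0.531 × 0.469 × (1.282/0.05)² = 163.72
Round up: n = 164.

n = 164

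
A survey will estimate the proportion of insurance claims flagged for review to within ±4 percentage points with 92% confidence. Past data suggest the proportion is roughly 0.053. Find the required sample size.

For a proportion with margin E = 0.04 at 92% confidence, z = 1.751.
n = p̂(1−p̂)(z/E)² = 0.053 × 0.947 × (1.751/0.04)² = 96.18
Round up: n = 97.

97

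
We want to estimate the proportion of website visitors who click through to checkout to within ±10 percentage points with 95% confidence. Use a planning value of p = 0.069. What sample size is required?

For a proportion with margin E = 0.1 at 95% confidence, z = 1.960.
n = p̂(1−p̂)(z/E)² = 0.069 × 0.931 × (1.960/0.1)² = 24.68
Round up: n = 25.

n = 25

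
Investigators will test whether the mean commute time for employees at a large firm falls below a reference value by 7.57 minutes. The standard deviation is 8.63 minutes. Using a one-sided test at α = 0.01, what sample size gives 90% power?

For a one-sample z-test, n = ((z_α + z_β)·σ/δ)².
z_α = 2.326 (one-sided α = 0.01); z_β = 1.282 (power 90% → β = 0.1).
n = (3.608 × 8.63 / 7.57)² = 16.92
Round up: n = 17.

17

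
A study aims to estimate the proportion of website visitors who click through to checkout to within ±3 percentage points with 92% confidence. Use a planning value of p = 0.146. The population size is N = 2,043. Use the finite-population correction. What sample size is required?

n = 352

For a proportion with margin E = 0.03 at 92% confidence, z = 1.751.
n = p̂(1−p̂)(z/E)² = 0.146 × 0.854 × (1.751/0.03)² = 424.76 — call this n₀.
Finite-population correction with N = 2,043: n = n₀ / (1 + (n₀−1)/N) = 424.76 / 1.207 = 351.91
Round up: n = 352.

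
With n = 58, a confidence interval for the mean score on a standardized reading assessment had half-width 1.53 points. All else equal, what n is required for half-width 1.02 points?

131

Margin of error scales as 1/√n, so n₂ = n₁·(E₁/E₂)².
n₂ = 58 × (1.53/1.02)² = 58 × 2.25 = 130.50
Round up: n₂ = 131.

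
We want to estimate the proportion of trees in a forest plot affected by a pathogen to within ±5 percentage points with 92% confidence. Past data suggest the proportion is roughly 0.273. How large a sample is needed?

n = 244

For a proportion with margin E = 0.05 at 92% confidence, z = 1.751.
n = p̂(1−p̂)(z/E)² = 0.273 × 0.727 × (1.751/0.05)² = 243.40
Round up: n = 244.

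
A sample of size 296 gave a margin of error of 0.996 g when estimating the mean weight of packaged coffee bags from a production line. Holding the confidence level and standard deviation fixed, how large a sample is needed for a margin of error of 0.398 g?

n = 1854

Margin of error scales as 1/√n, so n₂ = n₁·(E₁/E₂)².
n₂ = 296 × (0.996/0.398)² = 296 × 6.263 = 1853.85
Round up: n₂ = 1854.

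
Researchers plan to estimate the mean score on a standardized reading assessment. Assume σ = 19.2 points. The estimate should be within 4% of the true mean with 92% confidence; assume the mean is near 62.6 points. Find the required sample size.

For a mean, the margin of error is E = z·σ/√n, so n = (zσ/E)².
At 92% confidence, z = 1.751.
E = 4% of 62.6 = 2.504 points.
n = (1.751 × 19.2 / 2.504)² = 180.26
Round up: n = 181.

181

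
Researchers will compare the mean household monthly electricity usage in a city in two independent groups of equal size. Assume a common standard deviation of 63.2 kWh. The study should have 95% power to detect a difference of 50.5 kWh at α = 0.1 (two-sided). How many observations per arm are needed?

For two equal groups, n per group = 2·((z_{α/2} + z_β)·σ/δ)².
z_{α/2} = 1.645; z_β = 1.645 (power 95%).
n = 2 × (3.290 × 63.2 / 50.5)² = 2 × 16.95 = 33.90
Round up: n = 34 per group.

34 per group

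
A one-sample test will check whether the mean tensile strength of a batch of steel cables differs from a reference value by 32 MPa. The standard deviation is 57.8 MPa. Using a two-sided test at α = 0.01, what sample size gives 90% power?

For a one-sample z-test, n = ((z_{α/2} + z_β)·σ/δ)².
z_{α/2} = 2.576 (two-sided α = 0.01); z_β = 1.282 (power 90% → β = 0.1).
n = (3.858 × 57.8 / 32)² = 48.56
Round up: n = 49.

49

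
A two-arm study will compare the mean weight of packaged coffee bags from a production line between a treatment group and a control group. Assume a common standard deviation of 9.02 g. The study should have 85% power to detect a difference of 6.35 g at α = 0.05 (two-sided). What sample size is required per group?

For two equal groups, n per group = 2·((z_{α/2} + z_β)·σ/δ)².
z_{α/2} = 1.960; z_β = 1.036 (power 85%).
n = 2 × (2.996 × 9.02 / 6.35)² = 2 × 18.11 = 36.22
Round up: n = 37 per group.

37 per group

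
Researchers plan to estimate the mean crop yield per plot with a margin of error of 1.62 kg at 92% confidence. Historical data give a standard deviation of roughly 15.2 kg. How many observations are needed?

For a mean, the margin of error is E = z·σ/√n, so n = (zσ/E)².
At 92% confidence, z = 1.751.
n = (1.751 × 15.2 / 1.62)² = 269.92
Round up: n = 270.

n = 270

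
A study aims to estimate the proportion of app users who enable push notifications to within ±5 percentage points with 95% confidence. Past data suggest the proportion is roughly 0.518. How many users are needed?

For a proportion with margin E = 0.05 at 95% confidence, z = 1.960.
n = p̂(1−p̂)(z/E)² = 0.518 × 0.482 × (1.960/0.05)² = 383.66
Round up: n = 384.

384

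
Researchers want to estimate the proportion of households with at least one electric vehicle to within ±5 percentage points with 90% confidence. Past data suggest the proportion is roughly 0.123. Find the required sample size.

For a proportion with margin E = 0.05 at 90% confidence, z = 1.645.
n = p̂(1−p̂)(z/E)² = 0.123 × 0.877 × (1.645/0.05)² = 116.76
Round up: n = 117.

117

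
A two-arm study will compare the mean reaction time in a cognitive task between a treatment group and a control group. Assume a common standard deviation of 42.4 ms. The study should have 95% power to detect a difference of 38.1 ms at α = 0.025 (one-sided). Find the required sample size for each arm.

33 per group

For two equal groups, n per group = 2·((z_α + z_β)·σ/δ)².
z_α = 1.960; z_β = 1.645 (power 95%).
n = 2 × (3.605 × 42.4 / 38.1)² = 2 × 16.10 = 32.20
Round up: n = 33 per group.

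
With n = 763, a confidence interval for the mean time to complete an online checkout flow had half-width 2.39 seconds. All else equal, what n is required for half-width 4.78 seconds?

191

Margin of error scales as 1/√n, so n₂ = n₁·(E₁/E₂)².
n₂ = 763 × (2.39/4.78)² = 763 × 0.25 = 190.75
Round up: n₂ = 191.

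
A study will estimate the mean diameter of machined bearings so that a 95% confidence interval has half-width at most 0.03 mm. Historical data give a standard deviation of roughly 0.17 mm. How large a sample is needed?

For a mean, the margin of error is E = z·σ/√n, so n = (zσ/E)².
At 95% confidence, z = 1.960.
n = (1.960 × 0.17 / 0.03)² = 123.36
Round up: n = 124.

124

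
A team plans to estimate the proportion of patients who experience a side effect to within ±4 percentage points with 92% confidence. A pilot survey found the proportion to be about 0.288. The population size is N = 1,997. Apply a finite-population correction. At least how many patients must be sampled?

For a proportion with margin E = 0.04 at 92% confidence, z = 1.751.
n = p̂(1−p̂)(z/E)² = 0.288 × 0.712 × (1.751/0.04)² = 392.94 — call this n₀.
Finite-population correction with N = 1,997: n = n₀ / (1 + (n₀−1)/N) = 392.94 / 1.196 = 328.55
Round up: n = 329.

n = 329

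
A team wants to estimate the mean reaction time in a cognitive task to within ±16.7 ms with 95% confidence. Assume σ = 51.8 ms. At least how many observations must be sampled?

37

For a mean, the margin of error is E = z·σ/√n, so n = (zσ/E)².
At 95% confidence, z = 1.960.
n = (1.960 × 51.8 / 16.7)² = 36.96
Round up: n = 37.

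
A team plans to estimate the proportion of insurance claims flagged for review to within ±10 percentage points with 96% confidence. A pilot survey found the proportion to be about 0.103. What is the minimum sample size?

n = 39

For a proportion with margin E = 0.1 at 96% confidence, z = 2.054.
n = p̂(1−p̂)(z/E)² = 0.103 × 0.897 × (2.054/0.1)² = 38.98
Round up: n = 39.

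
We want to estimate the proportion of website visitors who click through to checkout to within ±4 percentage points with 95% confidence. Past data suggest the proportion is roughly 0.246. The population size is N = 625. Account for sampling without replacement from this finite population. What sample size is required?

For a proportion with margin E = 0.04 at 95% confidence, z = 1.960.
n = p̂(1−p̂)(z/E)² = 0.246 × 0.754 × (1.960/0.04)² = 445.35 — call this n₀.
Finite-population correction with N = 625: n = n₀ / (1 + (n₀−1)/N) = 445.35 / 1.711 = 260.29
Round up: n = 261.

n = 261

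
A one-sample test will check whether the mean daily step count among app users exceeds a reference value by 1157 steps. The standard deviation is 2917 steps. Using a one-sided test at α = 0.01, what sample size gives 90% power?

83

For a one-sample z-test, n = ((z_α + z_β)·σ/δ)².
z_α = 2.326 (one-sided α = 0.01); z_β = 1.282 (power 90% → β = 0.1).
n = (3.608 × 2917 / 1157)² = 82.74
Round up: n = 83.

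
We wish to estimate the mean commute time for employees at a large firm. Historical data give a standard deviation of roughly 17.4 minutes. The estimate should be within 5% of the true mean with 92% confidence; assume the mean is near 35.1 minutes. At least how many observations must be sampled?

n = 302

For a mean, the margin of error is E = z·σ/√n, so n = (zσ/E)².
At 92% confidence, z = 1.751.
E = 5% of 35.1 = 1.755 minutes.
n = (1.751 × 17.4 / 1.755)² = 301.38
Round up: n = 302.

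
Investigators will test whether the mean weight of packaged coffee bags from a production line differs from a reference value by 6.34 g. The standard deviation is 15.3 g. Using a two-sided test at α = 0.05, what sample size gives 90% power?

For a one-sample z-test, n = ((z_{α/2} + z_β)·σ/δ)².
z_{α/2} = 1.960 (two-sided α = 0.05); z_β = 1.282 (power 90% → β = 0.1).
n = (3.242 × 15.3 / 6.34)² = 61.21
Round up: n = 62.

62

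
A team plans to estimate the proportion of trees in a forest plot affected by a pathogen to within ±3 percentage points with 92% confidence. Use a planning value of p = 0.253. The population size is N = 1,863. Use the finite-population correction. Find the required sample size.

For a proportion with margin E = 0.03 at 92% confidence, z = 1.751.
n = p̂(1−p̂)(z/E)² = 0.253 × 0.747 × (1.751/0.03)² = 643.83 — call this n₀.
Finite-population correction with N = 1,863: n = n₀ / (1 + (n₀−1)/N) = 643.83 / 1.345 = 478.68
Round up: n = 479.

n = 479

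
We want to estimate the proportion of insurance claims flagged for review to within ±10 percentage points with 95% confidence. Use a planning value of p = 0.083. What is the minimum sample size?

30

For a proportion with margin E = 0.1 at 95% confidence, z = 1.960.
n = p̂(1−p̂)(z/E)² = 0.083 × 0.917 × (1.960/0.1)² = 29.24
Round up: n = 30.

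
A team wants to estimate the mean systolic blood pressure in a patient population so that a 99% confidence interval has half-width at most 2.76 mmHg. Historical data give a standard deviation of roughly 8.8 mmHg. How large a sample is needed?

For a mean, the margin of error is E = z·σ/√n, so n = (zσ/E)².
At 99% confidence, z = 2.576.
n = (2.576 × 8.8 / 2.76)² = 67.46
Round up: n = 68.

68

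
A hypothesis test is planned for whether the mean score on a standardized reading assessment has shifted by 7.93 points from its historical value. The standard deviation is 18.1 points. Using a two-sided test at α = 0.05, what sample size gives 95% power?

For a one-sample z-test, n = ((z_{α/2} + z_β)·σ/δ)².
z_{α/2} = 1.960 (two-sided α = 0.05); z_β = 1.645 (power 95% → β = 0.05).
n = (3.605 × 18.1 / 7.93)² = 67.71
Round up: n = 68.

68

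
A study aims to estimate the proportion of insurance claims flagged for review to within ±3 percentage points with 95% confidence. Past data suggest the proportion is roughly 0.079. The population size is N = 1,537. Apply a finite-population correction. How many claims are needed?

For a proportion with margin E = 0.03 at 95% confidence, z = 1.960.
n = p̂(1−p̂)(z/E)² = 0.079 × 0.921 × (1.960/0.03)² = 310.57 — call this n₀.
Finite-population correction with N = 1,537: n = n₀ / (1 + (n₀−1)/N) = 310.57 / 1.201 = 258.59
Round up: n = 259.

n = 259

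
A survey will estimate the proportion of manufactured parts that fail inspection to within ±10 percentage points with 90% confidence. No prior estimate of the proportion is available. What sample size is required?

68

For a proportion with margin E = 0.1 at 90% confidence, z = 1.645.
With no prior estimate, use p = 0.5, which maximizes p(1−p) at 0.25.
n = 0.25 × (z/E)² = 0.25 × (1.645/0.1)² = 67.65
Round up: n = 68.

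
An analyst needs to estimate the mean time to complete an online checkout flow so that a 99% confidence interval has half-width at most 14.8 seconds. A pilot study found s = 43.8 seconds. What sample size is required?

For a mean, the margin of error is E = z·σ/√n, so n = (zσ/E)².
At 99% confidence, z = 2.576.
n = (2.576 × 43.8 / 14.8)² = 58.12
Round up: n = 59.

n = 59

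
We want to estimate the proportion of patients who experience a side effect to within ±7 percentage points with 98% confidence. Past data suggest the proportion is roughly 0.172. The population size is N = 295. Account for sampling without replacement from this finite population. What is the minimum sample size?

For a proportion with margin E = 0.07 at 98% confidence, z = 2.326.
n = p̂(1−p̂)(z/E)² = 0.172 × 0.828 × (2.326/0.07)² = 157.25 — call this n₀.
Finite-population correction with N = 295: n = n₀ / (1 + (n₀−1)/N) = 157.25 / 1.53 = 102.78
Round up: n = 103.

n = 103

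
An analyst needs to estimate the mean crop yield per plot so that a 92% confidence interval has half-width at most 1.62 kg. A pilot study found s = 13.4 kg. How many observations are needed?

210

For a mean, the margin of error is E = z·σ/√n, so n = (zσ/E)².
At 92% confidence, z = 1.751.
n = (1.751 × 13.4 / 1.62)² = 209.77
Round up: n = 210.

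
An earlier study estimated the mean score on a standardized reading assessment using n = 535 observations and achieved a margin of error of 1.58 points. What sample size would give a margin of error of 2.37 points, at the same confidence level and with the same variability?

Margin of error scales as 1/√n, so n₂ = n₁·(E₁/E₂)².
n₂ = 535 × (1.58/2.37)² = 535 × 0.4444 = 237.75
Round up: n₂ = 238.

238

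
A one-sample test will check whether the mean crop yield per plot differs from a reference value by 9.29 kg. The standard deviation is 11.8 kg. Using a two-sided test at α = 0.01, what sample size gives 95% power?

For a one-sample z-test, n = ((z_{α/2} + z_β)·σ/δ)².
z_{α/2} = 2.576 (two-sided α = 0.01); z_β = 1.645 (power 95% → β = 0.05).
n = (4.221 × 11.8 / 9.29)² = 28.75
Round up: n = 29.

n = 29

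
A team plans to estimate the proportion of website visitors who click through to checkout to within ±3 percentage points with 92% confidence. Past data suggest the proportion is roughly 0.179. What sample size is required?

n = 501

For a proportion with margin E = 0.03 at 92% confidence, z = 1.751.
n = p̂(1−p̂)(z/E)² = 0.179 × 0.821 × (1.751/0.03)² = 500.64
Round up: n = 501.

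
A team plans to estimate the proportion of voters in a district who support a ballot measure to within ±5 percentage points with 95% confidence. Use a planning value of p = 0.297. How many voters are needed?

321

For a proportion with margin E = 0.05 at 95% confidence, z = 1.960.
n = p̂(1−p̂)(z/E)² = 0.297 × 0.703 × (1.960/0.05)² = 320.84
Round up: n = 321.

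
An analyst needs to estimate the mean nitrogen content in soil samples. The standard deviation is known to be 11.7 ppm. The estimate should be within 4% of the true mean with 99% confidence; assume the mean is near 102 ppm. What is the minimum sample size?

55

For a mean, the margin of error is E = z·σ/√n, so n = (zσ/E)².
At 99% confidence, z = 2.576.
E = 4% of 102 = 4.08 ppm.
n = (2.576 × 11.7 / 4.08)² = 54.57
Round up: n = 55.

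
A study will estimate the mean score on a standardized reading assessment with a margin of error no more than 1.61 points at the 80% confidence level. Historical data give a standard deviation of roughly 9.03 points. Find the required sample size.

For a mean, the margin of error is E = z·σ/√n, so n = (zσ/E)².
At 80% confidence, z = 1.282.
n = (1.282 × 9.03 / 1.61)² = 51.70
Round up: n = 52.

n = 52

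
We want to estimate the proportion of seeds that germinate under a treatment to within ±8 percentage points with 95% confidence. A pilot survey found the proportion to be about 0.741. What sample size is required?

For a proportion with margin E = 0.08 at 95% confidence, z = 1.960.
n = p̂(1−p̂)(z/E)² = 0.741 × 0.259 × (1.960/0.08)² = 115.20
Round up: n = 116.

116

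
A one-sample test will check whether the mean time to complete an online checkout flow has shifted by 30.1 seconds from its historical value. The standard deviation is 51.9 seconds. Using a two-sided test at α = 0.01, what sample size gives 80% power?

For a one-sample z-test, n = ((z_{α/2} + z_β)·σ/δ)².
z_{α/2} = 2.576 (two-sided α = 0.01); z_β = 0.842 (power 80% → β = 0.2).
n = (3.418 × 51.9 / 30.1)² = 34.73
Round up: n = 35.

35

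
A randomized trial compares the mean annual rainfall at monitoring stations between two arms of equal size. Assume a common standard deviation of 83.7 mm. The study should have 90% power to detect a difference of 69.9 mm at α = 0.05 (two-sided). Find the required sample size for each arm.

31 per group

For two equal groups, n per group = 2·((z_{α/2} + z_β)·σ/δ)².
z_{α/2} = 1.960; z_β = 1.282 (power 90%).
n = 2 × (3.242 × 83.7 / 69.9)² = 2 × 15.07 = 30.14
Round up: n = 31 per group.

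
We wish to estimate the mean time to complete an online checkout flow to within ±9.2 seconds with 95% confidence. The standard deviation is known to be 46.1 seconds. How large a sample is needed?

97

For a mean, the margin of error is E = z·σ/√n, so n = (zσ/E)².
At 95% confidence, z = 1.960.
n = (1.960 × 46.1 / 9.2)² = 96.46
Round up: n = 97.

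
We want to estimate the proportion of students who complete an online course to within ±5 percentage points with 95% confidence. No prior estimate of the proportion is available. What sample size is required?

385

For a proportion with margin E = 0.05 at 95% confidence, z = 1.960.
With no prior estimate, use p = 0.5, which maximizes p(1−p) at 0.25.
n = 0.25 × (z/E)² = 0.25 × (1.960/0.05)² = 384.16
Round up: n = 385.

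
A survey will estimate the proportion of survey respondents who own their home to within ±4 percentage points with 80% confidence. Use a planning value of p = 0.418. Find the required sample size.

250

For a proportion with margin E = 0.04 at 80% confidence, z = 1.282.
n = p̂(1−p̂)(z/E)² = 0.418 × 0.582 × (1.282/0.04)² = 249.89
Round up: n = 250.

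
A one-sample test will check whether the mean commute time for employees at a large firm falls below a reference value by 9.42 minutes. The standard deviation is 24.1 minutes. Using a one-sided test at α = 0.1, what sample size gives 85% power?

36

For a one-sample z-test, n = ((z_α + z_β)·σ/δ)².
z_α = 1.282 (one-sided α = 0.1); z_β = 1.036 (power 85% → β = 0.15).
n = (2.318 × 24.1 / 9.42)² = 35.17
Round up: n = 36.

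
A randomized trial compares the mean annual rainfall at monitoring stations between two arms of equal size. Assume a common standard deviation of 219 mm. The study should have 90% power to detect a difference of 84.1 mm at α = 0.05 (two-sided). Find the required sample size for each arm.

For two equal groups, n per group = 2·((z_{α/2} + z_β)·σ/δ)².
z_{α/2} = 1.960; z_β = 1.282 (power 90%).
n = 2 × (3.242 × 219 / 84.1)² = 2 × 71.27 = 142.54
Round up: n = 143 per group.

143 per group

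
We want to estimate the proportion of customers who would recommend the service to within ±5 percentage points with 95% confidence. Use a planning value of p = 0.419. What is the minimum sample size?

n = 375

For a proportion with margin E = 0.05 at 95% confidence, z = 1.960.
n = p̂(1−p̂)(z/E)² = 0.419 × 0.581 × (1.960/0.05)² = 374.08
Round up: n = 375.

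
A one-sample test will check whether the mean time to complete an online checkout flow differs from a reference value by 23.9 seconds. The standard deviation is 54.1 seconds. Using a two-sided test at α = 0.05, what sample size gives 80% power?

For a one-sample z-test, n = ((z_{α/2} + z_β)·σ/δ)².
z_{α/2} = 1.960 (two-sided α = 0.05); z_β = 0.842 (power 80% → β = 0.2).
n = (2.802 × 54.1 / 23.9)² = 40.23
Round up: n = 41.

n = 41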